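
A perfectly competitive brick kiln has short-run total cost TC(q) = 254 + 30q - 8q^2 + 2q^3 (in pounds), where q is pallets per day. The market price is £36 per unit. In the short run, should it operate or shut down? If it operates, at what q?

Produce at q = 3

From TC, MC = TC'(q) = 30 - 16q + 6q^2 and AVC = VC/q = 30 - 8q + 2q^2.
The AVC parabola has its vertex at q = 8/4 = 2, where AVC = 30 - 8·2 + 2·2^2 = £22.
P = £36 exceeds min AVC = £22, so the firm stays open.
Set P = MC: 36 = 30 - 16q + 6q^2 → -6 - 16q + 6q^2 = 0. The roots are q = -1/3 and q = 3; the profit-maximizing output is on the rising part of MC, so q* = 3.
Check: AVC at q = 3 is £24 ≤ P, so revenue covers variable cost.
Profit = P·q − TC = 36·3 − 326 = -£218, a loss, but smaller than the £254 fixed cost the firm would lose by shutting down.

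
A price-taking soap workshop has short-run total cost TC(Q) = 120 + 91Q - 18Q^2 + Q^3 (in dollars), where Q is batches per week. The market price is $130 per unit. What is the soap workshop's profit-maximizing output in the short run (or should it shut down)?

Variable cost is VC = 91Q - 18Q^2 + Q^3, so AVC = VC/Q = 91 - 18Q + Q^2 and MC = dTC/dQ = 91 - 36Q + 3Q^2.
AVC is minimized where dAVC/dQ = -18 + 2Q = 0, at Q = 9; min AVC = 91 - 18·9 + 9^2 = $10.
P = $130 exceeds min AVC = $10, so the firm stays open.
Set P = MC: 130 = 91 - 36Q + 3Q^2 → -39 - 36Q + 3Q^2 = 0. The roots are Q = -1 and Q = 13; the profit-maximizing output is on the rising part of MC, so Q* = 13.
Check: AVC at Q = 13 is $26 ≤ P, so revenue covers variable cost.
Profit = P·Q − TC = 130·13 − 458 = $1232.

Produce at Q = 13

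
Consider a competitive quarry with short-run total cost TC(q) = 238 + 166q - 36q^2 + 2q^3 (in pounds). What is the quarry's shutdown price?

£4 per unit

The shutdown price is the minimum of AVC. VC = 166q - 36q^2 + 2q^3, so AVC = 166 - 36q + 2q^2.
At the minimum of AVC, MC = AVC. MC = 166 - 72q + 6q^2; setting MC = AVC gives 4q^2 - 36q = 0, so q = 9. min AVC = 4.
For P < £4 the firm produces nothing.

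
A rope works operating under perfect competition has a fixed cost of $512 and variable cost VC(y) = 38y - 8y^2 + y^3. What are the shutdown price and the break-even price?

AVC = 38 - 8y + y^2; minimized at y = 4, giving min AVC = $22. That is the shutdown price.
ATC = 512/y + 38 - 8y + y^2. Setting dATC/dy = −512/y^2 − 8 + 2y = 0 gives y = 8 (since 2·8^3 − 8·8^2 = 512).
min ATC = 512/8 + 38 − 8·8 + 8^2 = $102. That is the break-even price.
For $22 ≤ P < $102 the firm produces at a loss; below $22 it shuts down.

Shutdown price = $22; break-even price = $102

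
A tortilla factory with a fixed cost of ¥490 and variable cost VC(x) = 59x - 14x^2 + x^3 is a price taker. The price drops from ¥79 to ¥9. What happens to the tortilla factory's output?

Output falls from 10 to 0 (the firm shuts down)

AVC = 59 - 14x + x^2, minimized at x = 7 where min AVC = ¥10. MC = 59 - 28x + 3x^2.
With P = ¥79 above the shutdown price, P = MC gives x = 10.
At P = ¥9 < min AVC = ¥10, price no longer covers variable cost at any output, so the firm shuts down: x = 0.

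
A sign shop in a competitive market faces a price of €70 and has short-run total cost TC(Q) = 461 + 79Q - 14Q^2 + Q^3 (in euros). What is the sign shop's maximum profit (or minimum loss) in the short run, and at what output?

AVC = 79 - 14Q + Q^2 has its minimum €30 at Q = 7; price €70 clears that bar, so the firm operates.
With MC = 79 - 28Q + 3Q^2, P = MC on the upward-sloping part at Q* = 9.
TR = 70·9 = 630. TC = 461 + 306 = 767. Profit = 630 − 767 = -€137.
That loss of €137 beats the €461 the firm would lose by shutting down; producing recovers €324 of fixed cost.

Profit = -€137 at Q = 9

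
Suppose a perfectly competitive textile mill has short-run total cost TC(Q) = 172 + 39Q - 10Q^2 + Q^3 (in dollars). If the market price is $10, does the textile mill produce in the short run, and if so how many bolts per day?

Shut down

Strip out fixed cost: VC = 39Q - 10Q^2 + Q^3. Then AVC = 39 - 10Q + Q^2 and MC = 39 - 20Q + 3Q^2.
AVC hits its minimum where MC = AVC, at Q = 5, giving min AVC = 39 - 10·5 + 5^2 = $14.
P = $10 lies below min AVC = $14; no output level covers variable cost.
Best response: produce nothing and absorb the $172 fixed cost.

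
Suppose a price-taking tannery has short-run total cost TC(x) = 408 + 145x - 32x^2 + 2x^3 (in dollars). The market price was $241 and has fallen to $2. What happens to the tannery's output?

Output falls from 12 to 0 (the firm shuts down)

MC = 145 - 64x + 6x^2; the shutdown threshold is min AVC = $17 (at x = 8).
At P = $241 ≥ min AVC, set P = MC on the rising branch: x = 12.
At P = $2 < min AVC = $17, price no longer covers variable cost at any output, so the firm shuts down: x = 0.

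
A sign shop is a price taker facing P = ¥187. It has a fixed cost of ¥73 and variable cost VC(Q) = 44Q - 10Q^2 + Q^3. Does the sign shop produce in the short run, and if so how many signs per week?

Strip out fixed cost: VC = 44Q - 10Q^2 + Q^3. Then AVC = 44 - 10Q + Q^2 and MC = 44 - 20Q + 3Q^2.
AVC is minimized where dAVC/dQ = -10 + 2Q = 0, at Q = 5; min AVC = 44 - 10·5 + 5^2 = ¥19.
P = ¥187 exceeds min AVC = ¥19, so the firm stays open.
Set P = MC: 187 = 44 - 20Q + 3Q^2 → -143 - 20Q + 3Q^2 = 0. The roots are Q = -13/3 and Q = 11; the profit-maximizing output is on the rising part of MC, so Q* = 11.
Check: AVC at Q = 11 is ¥55 ≤ P, so revenue covers variable cost.
Profit = P·Q − TC = 187·11 − 678 = ¥1379.

Produce at Q = 11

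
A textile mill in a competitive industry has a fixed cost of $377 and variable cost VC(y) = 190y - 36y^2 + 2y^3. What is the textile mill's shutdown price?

$28 per unit

The firm shuts down when price falls below the minimum of average variable cost. AVC = VC/y = 190 - 36y + 2y^2.
dAVC/dy = -36 + 4y = 0 gives y = 9. min AVC = 190 - 36·9 + 2·9^2 = 28.
So the shutdown price is $28.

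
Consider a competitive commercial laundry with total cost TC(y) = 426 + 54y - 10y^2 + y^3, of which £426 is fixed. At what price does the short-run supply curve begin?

£29 per unit

The shutdown price is the minimum of AVC. VC = 54y - 10y^2 + y^3, so AVC = 54 - 10y + y^2.
At the minimum of AVC, MC = AVC. MC = 54 - 20y + 3y^2; setting MC = AVC gives 2y^2 - 10y = 0, so y = 5. min AVC = 29.
The firm shuts down for any P below £29.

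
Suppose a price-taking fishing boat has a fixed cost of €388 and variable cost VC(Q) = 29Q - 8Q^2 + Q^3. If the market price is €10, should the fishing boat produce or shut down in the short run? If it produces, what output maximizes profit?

Shut down

Strip out fixed cost: VC = 29Q - 8Q^2 + Q^3. Then AVC = 29 - 8Q + Q^2 and MC = 29 - 16Q + 3Q^2.
The AVC parabola has its vertex at Q = 8/2 = 4, where AVC = 29 - 8·4 + 4^2 = €13.
Since P = €10 < min AVC = €13, price fails to cover variable cost at any output.
Best response: produce nothing and absorb the €388 fixed cost.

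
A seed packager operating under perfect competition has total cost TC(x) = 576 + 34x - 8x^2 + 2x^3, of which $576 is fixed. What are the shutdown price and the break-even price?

AVC = 34 - 8x + 2x^2; minimized at x = 2, giving min AVC = $26. That is the shutdown price.
ATC = 576/x + 34 - 8x + 2x^2. Setting dATC/dx = −576/x^2 − 8 + 4x = 0 gives x = 6 (since 4·6^3 − 8·6^2 = 576).
min ATC = 576/6 + 34 − 8·6 + 2·6^2 = $154. That is the break-even price.
For $26 ≤ P < $154 the firm produces at a loss; below $26 it shuts down.

Shutdown price = $26; break-even price = $154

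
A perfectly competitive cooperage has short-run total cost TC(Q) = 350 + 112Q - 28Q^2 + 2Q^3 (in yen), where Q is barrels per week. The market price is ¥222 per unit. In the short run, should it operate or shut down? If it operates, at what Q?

Produce at Q = 11

From TC, MC = TC'(Q) = 112 - 56Q + 6Q^2 and AVC = VC/Q = 112 - 28Q + 2Q^2.
The AVC parabola has its vertex at Q = 28/4 = 7, where AVC = 112 - 28·7 + 2·7^2 = ¥14.
P = ¥222 exceeds min AVC = ¥14, so the firm stays open.
P = MC gives -110 - 56Q + 6Q^2 = 0, with roots -5/3 and 11. Take the larger (rising MC): Q* = 11.
Check: AVC at Q = 11 is ¥46 ≤ P, so revenue covers variable cost.
Profit = P·Q − TC = 222·11 − 856 = ¥1586.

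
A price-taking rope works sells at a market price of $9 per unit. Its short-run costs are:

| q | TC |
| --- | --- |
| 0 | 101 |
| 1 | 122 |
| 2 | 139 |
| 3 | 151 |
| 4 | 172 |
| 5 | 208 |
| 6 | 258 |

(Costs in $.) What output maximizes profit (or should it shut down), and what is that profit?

Compute π = P·q − TC at each output: q=0: -101; q=1: -113; q=2: -121; q=3: -124; q=4: -136; q=5: -163; q=6: -204.
Profit is highest at q = 0. Equivalently, the lowest AVC in the table is 50/3 ≈ $16.67 at q = 3, and P = $9 falls below it — price never covers variable cost, so the firm shuts down and loses only its fixed cost.

q = 0 (shut down); profit = -$101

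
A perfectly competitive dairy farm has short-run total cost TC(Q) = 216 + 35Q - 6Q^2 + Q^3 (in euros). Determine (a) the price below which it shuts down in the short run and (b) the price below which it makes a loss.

Shutdown price = min AVC. AVC = 35 - 6Q + Q^2, with vertex at Q = 3 and minimum €26.
ATC = 216/Q + 35 - 6Q + Q^2. Setting dATC/dQ = −216/Q^2 − 6 + 2Q = 0 gives Q = 6 (since 2·6^3 − 6·6^2 = 216).
min ATC = 216/6 + 35 − 6·6 + 6^2 = €71. That is the break-even price.
For €26 ≤ P < €71 the firm produces at a loss; below €26 it shuts down.

Shutdown price = €26; break-even price = €71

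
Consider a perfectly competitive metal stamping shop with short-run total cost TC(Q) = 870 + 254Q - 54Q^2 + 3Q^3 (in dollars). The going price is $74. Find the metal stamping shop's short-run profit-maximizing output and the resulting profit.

AVC = 254 - 54Q + 3Q^2 has its minimum $11 at Q = 9; price $74 clears that bar, so the firm operates.
MC = 254 - 108Q + 9Q^2. Setting P = MC and taking the root on the rising branch gives Q* = 10.
TR = 74·10 = 740. TC = 870 + 140 = 1010. Profit = 740 − 1010 = -$270.
That loss of $270 beats the $870 the firm would lose by shutting down; producing recovers $600 of fixed cost.

Profit = -$270 at Q = 10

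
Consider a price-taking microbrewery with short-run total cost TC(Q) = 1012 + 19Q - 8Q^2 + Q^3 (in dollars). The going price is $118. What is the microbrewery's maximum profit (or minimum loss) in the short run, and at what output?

AVC = 19 - 8Q + Q^2; min AVC = $3 at Q = 4. Since P = $118 ≥ min AVC, the firm produces.
MC = 19 - 16Q + 3Q^2. Setting P = MC and taking the root on the rising branch gives Q* = 9.
TR = 118·9 = 1062. TC = 1012 + 252 = 1264. Profit = 1062 − 1264 = -$202.
By producing, the firm covers all variable cost plus $810 of fixed cost; shutting down would lose the full $1012.

Profit = -$202 at Q = 9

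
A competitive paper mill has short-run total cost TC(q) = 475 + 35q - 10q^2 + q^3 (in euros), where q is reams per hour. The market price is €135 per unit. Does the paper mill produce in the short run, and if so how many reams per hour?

Produce at q = 10

Strip out fixed cost: VC = 35q - 10q^2 + q^3. Then AVC = 35 - 10q + q^2 and MC = 35 - 20q + 3q^2.
AVC hits its minimum where MC = AVC, at q = 5, giving min AVC = 35 - 10·5 + 5^2 = €10.
P = €135 exceeds min AVC = €10, so the firm stays open.
P = MC gives -100 - 20q + 3q^2 = 0, with roots -10/3 and 10. Take the larger (rising MC): q* = 10.
Check: AVC at q = 10 is €35 ≤ P, so revenue covers variable cost.
Profit = P·q − TC = 135·10 − 825 = €525.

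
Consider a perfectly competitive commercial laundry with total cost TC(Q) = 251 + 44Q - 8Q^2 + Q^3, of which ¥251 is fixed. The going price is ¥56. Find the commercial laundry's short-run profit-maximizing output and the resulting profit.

AVC = 44 - 8Q + Q^2 has its minimum ¥28 at Q = 4; price ¥56 clears that bar, so the firm operates.
MC = 44 - 16Q + 3Q^2. Setting P = MC and taking the root on the rising branch gives Q* = 6.
TR = 56·6 = 336. TC = 251 + 192 = 443. Profit = 336 − 443 = -¥107.
That loss of ¥107 beats the ¥251 the firm would lose by shutting down; producing recovers ¥144 of fixed cost.

Profit = -¥107 at Q = 6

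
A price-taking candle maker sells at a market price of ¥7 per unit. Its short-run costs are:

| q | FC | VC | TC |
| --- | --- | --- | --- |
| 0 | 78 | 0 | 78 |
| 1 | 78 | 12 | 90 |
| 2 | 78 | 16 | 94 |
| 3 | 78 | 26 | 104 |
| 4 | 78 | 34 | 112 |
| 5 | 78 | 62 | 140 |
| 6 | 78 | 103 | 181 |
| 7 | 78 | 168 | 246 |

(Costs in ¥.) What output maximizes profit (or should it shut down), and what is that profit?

q = 0 (shut down); profit = -¥78

Profit at each row (π = 7q − TC): q=0: -78; q=1: -83; q=2: -80; q=3: -83; q=4: -84; q=5: -105; q=6: -139; q=7: -197.
Profit is highest at q = 0. Equivalently, the lowest AVC in the table is 16/2 ≈ ¥8 at q = 2, and P = ¥7 falls below it — price never covers variable cost, so the firm shuts down and loses only its fixed cost.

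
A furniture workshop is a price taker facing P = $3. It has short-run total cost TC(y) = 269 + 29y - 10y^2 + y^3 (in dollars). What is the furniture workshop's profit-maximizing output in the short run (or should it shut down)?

Shut down

From TC, MC = TC'(y) = 29 - 20y + 3y^2 and AVC = VC/y = 29 - 10y + y^2.
AVC is minimized where dAVC/dy = -10 + 2y = 0, at y = 5; min AVC = 29 - 10·5 + 5^2 = $4.
With P < min AVC ($3 < $4), every unit sold adds to the loss.
Shutting down limits the loss to fixed cost, $269.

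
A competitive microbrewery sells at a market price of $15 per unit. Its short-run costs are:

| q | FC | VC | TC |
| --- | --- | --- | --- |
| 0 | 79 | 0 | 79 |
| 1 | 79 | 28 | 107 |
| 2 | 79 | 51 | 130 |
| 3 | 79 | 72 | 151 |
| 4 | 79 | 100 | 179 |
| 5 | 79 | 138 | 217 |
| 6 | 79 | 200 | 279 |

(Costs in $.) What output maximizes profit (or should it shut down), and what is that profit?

q = 0 (shut down); profit = -$79

Tabulate TR − TC: q=0: -79; q=1: -92; q=2: -100; q=3: -106; q=4: -119; q=5: -142; q=6: -189.
Profit is highest at q = 0. Equivalently, the lowest AVC in the table is 72/3 ≈ $24 at q = 3, and P = $15 falls below it — price never covers variable cost, so the firm shuts down and loses only its fixed cost.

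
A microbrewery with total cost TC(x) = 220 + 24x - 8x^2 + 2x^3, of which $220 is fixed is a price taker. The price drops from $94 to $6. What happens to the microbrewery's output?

MC = 24 - 16x + 6x^2; the shutdown threshold is min AVC = $16 (at x = 2).
At P = $94 ≥ min AVC, set P = MC on the rising branch: x = 5.
At P = $6 < min AVC = $16, price no longer covers variable cost at any output, so the firm shuts down: x = 0.

Output falls from 5 to 0 (the firm shuts down)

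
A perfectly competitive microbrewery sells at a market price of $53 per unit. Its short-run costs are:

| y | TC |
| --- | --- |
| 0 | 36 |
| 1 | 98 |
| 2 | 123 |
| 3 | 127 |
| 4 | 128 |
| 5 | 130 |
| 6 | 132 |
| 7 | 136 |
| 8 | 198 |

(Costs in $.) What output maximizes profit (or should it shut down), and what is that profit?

Profit at each row (π = 53y − TC): y=0: -36; y=1: -45; y=2: -17; y=3: 32; y=4: 84; y=5: 135; y=6: 186; y=7: 235; y=8: 226.
Profit is maximized at y = 7. AVC there is 100/7 = $14.29 ≤ P, so producing beats shutting down (which would give -$36).

y = 7; profit = $235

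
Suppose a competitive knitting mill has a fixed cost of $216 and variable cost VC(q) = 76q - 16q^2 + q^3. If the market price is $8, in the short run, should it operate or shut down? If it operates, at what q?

Strip out fixed cost: VC = 76q - 16q^2 + q^3. Then AVC = 76 - 16q + q^2 and MC = 76 - 32q + 3q^2.
The AVC parabola has its vertex at q = 16/2 = 8, where AVC = 76 - 16·8 + 8^2 = $12.
P = $8 lies below min AVC = $12; no output level covers variable cost.
The firm minimizes its loss by shutting down and losing only its fixed cost of $216.

Shut down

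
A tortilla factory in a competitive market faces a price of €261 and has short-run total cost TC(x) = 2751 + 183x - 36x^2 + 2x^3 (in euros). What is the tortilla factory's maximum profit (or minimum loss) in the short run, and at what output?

AVC = 183 - 36x + 2x^2; min AVC = €21 at x = 9. Since P = €261 ≥ min AVC, the firm produces.
With MC = 183 - 72x + 6x^2, P = MC on the upward-sloping part at x* = 13.
TR = 261·13 = 3393. TC = 2751 + 689 = 3440. Profit = 3393 − 3440 = -€47.
Shutting down would mean losing the fixed cost of €2751, so operating at a loss of €47 is better by €2704.

Profit = -€47 at x = 13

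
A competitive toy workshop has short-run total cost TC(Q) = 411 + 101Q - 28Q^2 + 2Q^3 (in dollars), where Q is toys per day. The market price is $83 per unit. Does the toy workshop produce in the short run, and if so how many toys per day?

Strip out fixed cost: VC = 101Q - 28Q^2 + 2Q^3. Then AVC = 101 - 28Q + 2Q^2 and MC = 101 - 56Q + 6Q^2.
AVC is minimized where dAVC/dQ = -28 + 4Q = 0, at Q = 7; min AVC = 101 - 28·7 + 2·7^2 = $3.
Because $83 ≥ $3, revenue can cover variable cost; the firm operates.
Solving P = MC: 18 - 56Q + 6Q^2 = 0 ⇒ Q = 1/3 or 9. On the upward-sloping branch, Q* = 9.
Check: AVC at Q = 9 is $11 ≤ P, so revenue covers variable cost.
Profit = P·Q − TC = 83·9 − 510 = $237.

Produce at Q = 9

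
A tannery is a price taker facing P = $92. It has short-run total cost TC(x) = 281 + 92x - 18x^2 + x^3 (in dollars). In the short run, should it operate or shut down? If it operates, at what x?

Produce at x = 12

Strip out fixed cost: VC = 92x - 18x^2 + x^3. Then AVC = 92 - 18x + x^2 and MC = 92 - 36x + 3x^2.
AVC hits its minimum where MC = AVC, at x = 9, giving min AVC = 92 - 18·9 + 9^2 = $11.
P = $92 exceeds min AVC = $11, so the firm stays open.
Set P = MC: 92 = 92 - 36x + 3x^2 → -36x + 3x^2 = 0. The roots are x = 0 and x = 12; the profit-maximizing output is on the rising part of MC, so x* = 12.
Check: AVC at x = 12 is $20 ≤ P, so revenue covers variable cost.
Profit = P·x − TC = 92·12 − 521 = $583.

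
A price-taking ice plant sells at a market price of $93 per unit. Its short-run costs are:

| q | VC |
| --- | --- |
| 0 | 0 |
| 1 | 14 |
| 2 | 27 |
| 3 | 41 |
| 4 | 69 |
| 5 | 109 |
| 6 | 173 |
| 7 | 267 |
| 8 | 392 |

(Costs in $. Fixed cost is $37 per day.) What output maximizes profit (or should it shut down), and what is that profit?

Profit at each row (π = 93q − TC): q=0: -37; q=1: 42; q=2: 122; q=3: 201; q=4: 266; q=5: 319; q=6: 348; q=7: 347; q=8: 315.
Profit is maximized at q = 6. AVC there is 173/6 = $28.83 ≤ P, so producing beats shutting down (which would give -$37).

q = 6; profit = $348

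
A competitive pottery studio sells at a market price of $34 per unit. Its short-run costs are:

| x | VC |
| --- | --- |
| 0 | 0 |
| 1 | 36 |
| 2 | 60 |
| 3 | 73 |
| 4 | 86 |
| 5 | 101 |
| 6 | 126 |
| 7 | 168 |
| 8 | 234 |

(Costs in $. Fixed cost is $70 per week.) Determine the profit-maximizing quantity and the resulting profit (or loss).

x = 6; profit = $8

Tabulate TR − TC: x=0: -70; x=1: -72; x=2: -62; x=3: -41; x=4: -20; x=5: -1; x=6: 8; x=7: 0; x=8: -32.
Profit is maximized at x = 6. AVC there is 126/6 = $21 ≤ P, so producing beats shutting down (which would give -$70).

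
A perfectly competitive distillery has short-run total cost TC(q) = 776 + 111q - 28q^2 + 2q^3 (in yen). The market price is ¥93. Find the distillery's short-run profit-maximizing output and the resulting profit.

Profit = -¥128 at q = 9

AVC = 111 - 28q + 2q^2; min AVC = ¥13 at q = 7. Since P = ¥93 ≥ min AVC, the firm produces.
MC = 111 - 56q + 6q^2. Setting P = MC and taking the root on the rising branch gives q* = 9.
TR = 93·9 = 837. TC = 776 + 189 = 965. Profit = 837 − 965 = -¥128.
By producing, the firm covers all variable cost plus ¥648 of fixed cost; shutting down would lose the full ¥776.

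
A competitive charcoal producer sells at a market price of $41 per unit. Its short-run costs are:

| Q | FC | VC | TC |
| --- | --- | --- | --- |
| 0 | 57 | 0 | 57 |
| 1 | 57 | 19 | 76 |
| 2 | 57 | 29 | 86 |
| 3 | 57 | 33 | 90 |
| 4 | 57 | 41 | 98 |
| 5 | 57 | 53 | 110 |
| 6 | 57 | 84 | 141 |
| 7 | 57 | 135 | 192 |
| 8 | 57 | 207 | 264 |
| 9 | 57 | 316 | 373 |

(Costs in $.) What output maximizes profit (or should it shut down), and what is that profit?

Q = 6; profit = $105

Tabulate TR − TC: Q=0: -57; Q=1: -35; Q=2: -4; Q=3: 33; Q=4: 66; Q=5: 95; Q=6: 105; Q=7: 95; Q=8: 64; Q=9: -4.
Profit is maximized at Q = 6. AVC there is 84/6 = $14 ≤ P, so producing beats shutting down (which would give -$57).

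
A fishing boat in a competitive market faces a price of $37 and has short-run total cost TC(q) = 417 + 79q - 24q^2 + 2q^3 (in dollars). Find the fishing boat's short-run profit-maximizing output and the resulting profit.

AVC = 79 - 24q + 2q^2; min AVC = $7 at q = 6. Since P = $37 ≥ min AVC, the firm produces.
With MC = 79 - 48q + 6q^2, P = MC on the upward-sloping part at q* = 7.
TR = 37·7 = 259. TC = 417 + 63 = 480. Profit = 259 − 480 = -$221.
That loss of $221 beats the $417 the firm would lose by shutting down; producing recovers $196 of fixed cost.

Profit = -$221 at q = 7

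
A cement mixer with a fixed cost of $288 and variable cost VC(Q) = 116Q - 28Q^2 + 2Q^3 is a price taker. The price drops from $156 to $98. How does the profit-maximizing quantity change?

Output falls from 10 to 9

AVC = 116 - 28Q + 2Q^2, minimized at Q = 7 where min AVC = $18. MC = 116 - 56Q + 6Q^2.
With P = $156 above the shutdown price, P = MC gives Q = 10.
At P = $98 ≥ min AVC, set P = MC: Q = 9. The firm stays open but cuts output.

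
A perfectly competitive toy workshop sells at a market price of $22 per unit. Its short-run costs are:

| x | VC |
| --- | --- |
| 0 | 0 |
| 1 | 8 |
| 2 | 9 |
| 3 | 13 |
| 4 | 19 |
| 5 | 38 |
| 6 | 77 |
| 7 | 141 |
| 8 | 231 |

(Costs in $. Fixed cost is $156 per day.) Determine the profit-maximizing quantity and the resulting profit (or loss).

x = 5; profit = -$84

Compute π = P·x − TC at each output: x=0: -156; x=1: -142; x=2: -121; x=3: -103; x=4: -87; x=5: -84; x=6: -101; x=7: -143; x=8: -211.
Profit is maximized at x = 5. AVC there is 38/5 = $7.60 ≤ P, so producing beats shutting down (which would give -$156).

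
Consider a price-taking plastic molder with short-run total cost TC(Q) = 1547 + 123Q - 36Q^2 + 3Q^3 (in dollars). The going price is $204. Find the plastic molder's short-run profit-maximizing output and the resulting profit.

Profit = -$89 at Q = 9

AVC = 123 - 36Q + 3Q^2 has its minimum $15 at Q = 6; price $204 clears that bar, so the firm operates.
With MC = 123 - 72Q + 9Q^2, P = MC on the upward-sloping part at Q* = 9.
TR = 204·9 = 1836. TC = 1547 + 378 = 1925. Profit = 1836 − 1925 = -$89.
That loss of $89 beats the $1547 the firm would lose by shutting down; producing recovers $1458 of fixed cost.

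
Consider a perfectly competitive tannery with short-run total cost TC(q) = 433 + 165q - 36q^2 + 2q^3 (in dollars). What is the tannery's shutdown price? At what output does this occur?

Short-run supply begins at min AVC. From VC = 165q - 36q^2 + 2q^3, AVC = 165 - 36q + 2q^2.
At the minimum of AVC, MC = AVC. MC = 165 - 72q + 6q^2; setting MC = AVC gives 4q^2 - 36q = 0, so q = 9. min AVC = 3.
For P < $3 the firm produces nothing.

$3 per unit, at q = 9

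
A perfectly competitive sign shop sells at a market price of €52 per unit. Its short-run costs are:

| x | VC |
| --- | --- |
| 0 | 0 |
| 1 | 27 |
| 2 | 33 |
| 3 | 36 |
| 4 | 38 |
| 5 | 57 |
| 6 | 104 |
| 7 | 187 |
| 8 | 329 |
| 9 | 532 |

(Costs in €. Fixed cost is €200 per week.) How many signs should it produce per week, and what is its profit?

x = 6; profit = €8

Tabulate TR − TC: x=0: -200; x=1: -175; x=2: -129; x=3: -80; x=4: -30; x=5: 3; x=6: 8; x=7: -23; x=8: -113; x=9: -264.
Profit is maximized at x = 6. AVC there is 104/6 = €17.33 ≤ P, so producing beats shutting down (which would give -€200).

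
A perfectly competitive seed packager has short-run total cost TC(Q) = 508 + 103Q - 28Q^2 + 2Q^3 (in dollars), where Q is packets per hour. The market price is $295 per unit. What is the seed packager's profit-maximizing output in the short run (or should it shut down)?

Strip out fixed cost: VC = 103Q - 28Q^2 + 2Q^3. Then AVC = 103 - 28Q + 2Q^2 and MC = 103 - 56Q + 6Q^2.
AVC hits its minimum where MC = AVC, at Q = 7, giving min AVC = 103 - 28·7 + 2·7^2 = $5.
P = $295 exceeds min AVC = $5, so the firm stays open.
P = MC gives -192 - 56Q + 6Q^2 = 0, with roots -8/3 and 12. Take the larger (rising MC): Q* = 12.
Check: AVC at Q = 12 is $55 ≤ P, so revenue covers variable cost.
Profit = P·Q − TC = 295·12 − 1168 = $2372.

Produce at Q = 12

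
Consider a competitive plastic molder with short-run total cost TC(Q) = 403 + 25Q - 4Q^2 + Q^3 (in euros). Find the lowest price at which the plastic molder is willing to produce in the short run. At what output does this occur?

€21 per unit, at Q = 2

Short-run supply begins at min AVC. From VC = 25Q - 4Q^2 + Q^3, AVC = 25 - 4Q + Q^2.
dAVC/dQ = -4 + 2Q = 0 gives Q = 2. min AVC = 25 - 4·2 + 2^2 = 21.
The firm shuts down for any P below €21.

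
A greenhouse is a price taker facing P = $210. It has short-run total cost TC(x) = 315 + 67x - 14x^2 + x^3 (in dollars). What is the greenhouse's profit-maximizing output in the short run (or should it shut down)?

Variable cost is VC = 67x - 14x^2 + x^3, so AVC = VC/x = 67 - 14x + x^2 and MC = dTC/dx = 67 - 28x + 3x^2.
AVC is minimized where dAVC/dx = -14 + 2x = 0, at x = 7; min AVC = 67 - 14·7 + 7^2 = $18.
Since P = $210 ≥ min AVC = $18, price covers variable cost and the firm should produce.
Set P = MC: 210 = 67 - 28x + 3x^2 → -143 - 28x + 3x^2 = 0. The roots are x = -11/3 and x = 13; the profit-maximizing output is on the rising part of MC, so x* = 13.
Check: AVC at x = 13 is $54 ≤ P, so revenue covers variable cost.
Profit = P·x − TC = 210·13 − 1017 = $1713.

Produce at x = 13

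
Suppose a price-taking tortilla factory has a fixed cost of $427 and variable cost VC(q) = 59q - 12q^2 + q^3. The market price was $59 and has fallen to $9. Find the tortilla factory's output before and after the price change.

Output falls from 8 to 0 (the firm shuts down)

MC = 59 - 24q + 3q^2; the shutdown threshold is min AVC = $23 (at q = 6).
At P = $59 ≥ min AVC, set P = MC on the rising branch: q = 8.
At P = $9 < min AVC = $23, price no longer covers variable cost at any output, so the firm shuts down: q = 0.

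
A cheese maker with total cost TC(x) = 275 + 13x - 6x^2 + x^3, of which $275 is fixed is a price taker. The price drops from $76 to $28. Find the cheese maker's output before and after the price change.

Output falls from 7 to 5

MC = 13 - 12x + 3x^2; the shutdown threshold is min AVC = $4 (at x = 3).
At P = $76 ≥ min AVC, set P = MC on the rising branch: x = 7.
At P = $28 ≥ min AVC, set P = MC: x = 5. The firm stays open but cuts output.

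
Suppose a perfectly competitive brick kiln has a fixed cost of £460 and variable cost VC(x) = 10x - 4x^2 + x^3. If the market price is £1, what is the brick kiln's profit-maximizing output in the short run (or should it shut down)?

Variable cost is VC = 10x - 4x^2 + x^3, so AVC = VC/x = 10 - 4x + x^2 and MC = dTC/dx = 10 - 8x + 3x^2.
The AVC parabola has its vertex at x = 4/2 = 2, where AVC = 10 - 4·2 + 2^2 = £6.
P = £1 lies below min AVC = £6; no output level covers variable cost.
The firm minimizes its loss by shutting down and losing only its fixed cost of £460.

Shut down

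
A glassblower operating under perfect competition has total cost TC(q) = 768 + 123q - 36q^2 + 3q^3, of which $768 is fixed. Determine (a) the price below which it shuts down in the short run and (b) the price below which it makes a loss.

Shutdown price = $15; break-even price = $123

Shutdown price = min AVC. AVC = 123 - 36q + 3q^2, with vertex at q = 6 and minimum $15.
ATC = 768/q + 123 - 36q + 3q^2. Setting dATC/dq = −768/q^2 − 36 + 6q = 0 gives q = 8 (since 6·8^3 − 36·8^2 = 768).
min ATC = 768/8 + 123 − 36·8 + 3·8^2 = $123. That is the break-even price.
Between these two prices the firm operates at a loss; above $123 it earns a profit.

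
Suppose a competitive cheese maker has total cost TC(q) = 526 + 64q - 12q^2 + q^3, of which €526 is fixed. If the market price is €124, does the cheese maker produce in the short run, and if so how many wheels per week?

Variable cost is VC = 64q - 12q^2 + q^3, so AVC = VC/q = 64 - 12q + q^2 and MC = dTC/dq = 64 - 24q + 3q^2.
AVC is minimized where dAVC/dq = -12 + 2q = 0, at q = 6; min AVC = 64 - 12·6 + 6^2 = €28.
P = €124 exceeds min AVC = €28, so the firm stays open.
Set P = MC: 124 = 64 - 24q + 3q^2 → -60 - 24q + 3q^2 = 0. The roots are q = -2 and q = 10; the profit-maximizing output is on the rising part of MC, so q* = 10.
Check: AVC at q = 10 is €44 ≤ P, so revenue covers variable cost.
Profit = P·q − TC = 124·10 − 966 = €274.

Produce at q = 10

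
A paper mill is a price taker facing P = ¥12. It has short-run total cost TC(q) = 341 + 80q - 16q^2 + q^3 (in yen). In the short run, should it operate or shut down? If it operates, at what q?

Variable cost is VC = 80q - 16q^2 + q^3, so AVC = VC/q = 80 - 16q + q^2 and MC = dTC/dq = 80 - 32q + 3q^2.
AVC hits its minimum where MC = AVC, at q = 8, giving min AVC = 80 - 16·8 + 8^2 = ¥16.
Since P = ¥12 < min AVC = ¥16, price fails to cover variable cost at any output.
Shutting down limits the loss to fixed cost, ¥341.

Shut down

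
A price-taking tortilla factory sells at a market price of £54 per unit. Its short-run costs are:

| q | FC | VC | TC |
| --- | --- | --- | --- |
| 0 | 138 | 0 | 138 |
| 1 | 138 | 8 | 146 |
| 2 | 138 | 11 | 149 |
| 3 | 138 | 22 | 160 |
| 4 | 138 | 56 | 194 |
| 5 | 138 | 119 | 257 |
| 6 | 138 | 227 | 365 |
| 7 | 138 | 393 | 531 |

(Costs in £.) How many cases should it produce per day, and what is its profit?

q = 4; profit = £22

Tabulate TR − TC: q=0: -138; q=1: -92; q=2: -41; q=3: 2; q=4: 22; q=5: 13; q=6: -41; q=7: -153.
Profit is maximized at q = 4. AVC there is 56/4 = £14 ≤ P, so producing beats shutting down (which would give -£138).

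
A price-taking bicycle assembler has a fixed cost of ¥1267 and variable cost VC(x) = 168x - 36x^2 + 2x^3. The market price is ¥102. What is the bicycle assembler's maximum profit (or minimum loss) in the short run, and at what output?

AVC = 168 - 36x + 2x^2; min AVC = ¥6 at x = 9. Since P = ¥102 ≥ min AVC, the firm produces.
With MC = 168 - 72x + 6x^2, P = MC on the upward-sloping part at x* = 11.
TR = 102·11 = 1122. TC = 1267 + 154 = 1421. Profit = 1122 − 1421 = -¥299.
That loss of ¥299 beats the ¥1267 the firm would lose by shutting down; producing recovers ¥968 of fixed cost.

Profit = -¥299 at x = 11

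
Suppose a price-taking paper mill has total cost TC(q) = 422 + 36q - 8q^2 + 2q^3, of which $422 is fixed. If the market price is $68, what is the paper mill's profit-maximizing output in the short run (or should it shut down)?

Produce at q = 4

Strip out fixed cost: VC = 36q - 8q^2 + 2q^3. Then AVC = 36 - 8q + 2q^2 and MC = 36 - 16q + 6q^2.
AVC hits its minimum where MC = AVC, at q = 2, giving min AVC = 36 - 8·2 + 2·2^2 = $28.
Since P = $68 ≥ min AVC = $28, price covers variable cost and the firm should produce.
Solving P = MC: -32 - 16q + 6q^2 = 0 ⇒ q = -4/3 or 4. On the upward-sloping branch, q* = 4.
Check: AVC at q = 4 is $36 ≤ P, so revenue covers variable cost.
Profit = P·q − TC = 68·4 − 566 = -$294, a loss, but smaller than the $422 fixed cost the firm would lose by shutting down.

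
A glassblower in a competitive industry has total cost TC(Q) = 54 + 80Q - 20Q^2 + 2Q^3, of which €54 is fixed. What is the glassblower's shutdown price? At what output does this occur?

The shutdown price is the minimum of AVC. VC = 80Q - 20Q^2 + 2Q^3, so AVC = 80 - 20Q + 2Q^2.
dAVC/dQ = -20 + 4Q = 0 gives Q = 5. min AVC = 80 - 20·5 + 2·5^2 = 30.
So the shutdown price is €30.

€30 per unit, at Q = 5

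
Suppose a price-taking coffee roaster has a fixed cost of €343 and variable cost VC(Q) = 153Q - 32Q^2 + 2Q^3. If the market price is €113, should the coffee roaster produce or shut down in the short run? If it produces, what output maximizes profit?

Produce at Q = 10

Strip out fixed cost: VC = 153Q - 32Q^2 + 2Q^3. Then AVC = 153 - 32Q + 2Q^2 and MC = 153 - 64Q + 6Q^2.
AVC is minimized where dAVC/dQ = -32 + 4Q = 0, at Q = 8; min AVC = 153 - 32·8 + 2·8^2 = €25.
Since P = €113 ≥ min AVC = €25, price covers variable cost and the firm should produce.
Set P = MC: 113 = 153 - 64Q + 6Q^2 → 40 - 64Q + 6Q^2 = 0. The roots are Q = 2/3 and Q = 10; the profit-maximizing output is on the rising part of MC, so Q* = 10.
Check: AVC at Q = 10 is €33 ≤ P, so revenue covers variable cost.
Profit = P·Q − TC = 113·10 − 673 = €457.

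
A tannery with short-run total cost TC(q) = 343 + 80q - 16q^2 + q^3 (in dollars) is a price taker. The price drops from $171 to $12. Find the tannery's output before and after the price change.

Output falls from 13 to 0 (the firm shuts down)

AVC = 80 - 16q + q^2, minimized at q = 8 where min AVC = $16. MC = 80 - 32q + 3q^2.
At P = $171 ≥ min AVC, set P = MC on the rising branch: q = 13.
At P = $12 < min AVC = $16, price no longer covers variable cost at any output, so the firm shuts down: q = 0.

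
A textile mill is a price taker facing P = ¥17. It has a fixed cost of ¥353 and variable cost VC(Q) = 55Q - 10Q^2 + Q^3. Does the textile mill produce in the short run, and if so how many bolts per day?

Shut down

Strip out fixed cost: VC = 55Q - 10Q^2 + Q^3. Then AVC = 55 - 10Q + Q^2 and MC = 55 - 20Q + 3Q^2.
AVC is minimized where dAVC/dQ = -10 + 2Q = 0, at Q = 5; min AVC = 55 - 10·5 + 5^2 = ¥30.
With P < min AVC (¥17 < ¥30), every unit sold adds to the loss.
The firm minimizes its loss by shutting down and losing only its fixed cost of ¥353.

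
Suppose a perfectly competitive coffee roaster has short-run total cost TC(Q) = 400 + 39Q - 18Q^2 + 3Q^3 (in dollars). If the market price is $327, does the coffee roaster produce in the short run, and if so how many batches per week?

From TC, MC = TC'(Q) = 39 - 36Q + 9Q^2 and AVC = VC/Q = 39 - 18Q + 3Q^2.
The AVC parabola has its vertex at Q = 18/6 = 3, where AVC = 39 - 18·3 + 3·3^2 = $12.
P = $327 exceeds min AVC = $12, so the firm stays open.
Solving P = MC: -288 - 36Q + 9Q^2 = 0 ⇒ Q = -4 or 8. On the upward-sloping branch, Q* = 8.
Check: AVC at Q = 8 is $87 ≤ P, so revenue covers variable cost.
Profit = P·Q − TC = 327·8 − 1096 = $1520.

Produce at Q = 8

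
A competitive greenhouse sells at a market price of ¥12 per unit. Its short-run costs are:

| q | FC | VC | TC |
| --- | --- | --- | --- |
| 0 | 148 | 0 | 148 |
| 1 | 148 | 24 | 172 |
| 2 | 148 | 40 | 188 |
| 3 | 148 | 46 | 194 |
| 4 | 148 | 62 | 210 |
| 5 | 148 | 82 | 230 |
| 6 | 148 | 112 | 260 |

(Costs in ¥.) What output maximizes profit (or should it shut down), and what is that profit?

q = 0 (shut down); profit = -¥148

Tabulate TR − TC: q=0: -148; q=1: -160; q=2: -164; q=3: -158; q=4: -162; q=5: -170; q=6: -188.
Profit is highest at q = 0. Equivalently, the lowest AVC in the table is 46/3 ≈ ¥15.33 at q = 3, and P = ¥12 falls below it — price never covers variable cost, so the firm shuts down and loses only its fixed cost.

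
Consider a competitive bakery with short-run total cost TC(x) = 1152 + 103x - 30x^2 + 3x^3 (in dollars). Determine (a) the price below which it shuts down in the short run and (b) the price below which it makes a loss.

Shutdown price = $28; break-even price = $199

AVC = 103 - 30x + 3x^2; minimized at x = 5, giving min AVC = $28. That is the shutdown price.
ATC = 1152/x + 103 - 30x + 3x^2. Setting dATC/dx = −1152/x^2 − 30 + 6x = 0 gives x = 8 (since 6·8^3 − 30·8^2 = 1152).
min ATC = 1152/8 + 103 − 30·8 + 3·8^2 = $199. That is the break-even price.
For $28 ≤ P < $199 the firm produces at a loss; below $28 it shuts down.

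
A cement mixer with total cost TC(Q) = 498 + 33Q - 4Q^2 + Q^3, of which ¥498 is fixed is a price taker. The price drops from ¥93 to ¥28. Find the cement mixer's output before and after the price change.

MC = 33 - 8Q + 3Q^2; the shutdown threshold is min AVC = ¥29 (at Q = 2).
At P = ¥93 ≥ min AVC, set P = MC on the rising branch: Q = 6.
At P = ¥28 < min AVC = ¥29, price no longer covers variable cost at any output, so the firm shuts down: Q = 0.

Output falls from 6 to 0 (the firm shuts down)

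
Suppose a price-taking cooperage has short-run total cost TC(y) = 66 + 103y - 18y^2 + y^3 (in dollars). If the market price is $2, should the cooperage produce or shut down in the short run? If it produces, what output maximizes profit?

From TC, MC = TC'(y) = 103 - 36y + 3y^2 and AVC = VC/y = 103 - 18y + y^2.
AVC is minimized where dAVC/dy = -18 + 2y = 0, at y = 9; min AVC = 103 - 18·9 + 9^2 = $22.
With P < min AVC ($2 < $22), every unit sold adds to the loss.
Best response: produce nothing and absorb the $66 fixed cost.

Shut down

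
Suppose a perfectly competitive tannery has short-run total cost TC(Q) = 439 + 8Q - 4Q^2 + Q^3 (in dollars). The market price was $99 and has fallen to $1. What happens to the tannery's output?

Output falls from 7 to 0 (the firm shuts down)

AVC = 8 - 4Q + Q^2, minimized at Q = 2 where min AVC = $4. MC = 8 - 8Q + 3Q^2.
With P = $99 above the shutdown price, P = MC gives Q = 7.
At P = $1 < min AVC = $4, price no longer covers variable cost at any output, so the firm shuts down: Q = 0.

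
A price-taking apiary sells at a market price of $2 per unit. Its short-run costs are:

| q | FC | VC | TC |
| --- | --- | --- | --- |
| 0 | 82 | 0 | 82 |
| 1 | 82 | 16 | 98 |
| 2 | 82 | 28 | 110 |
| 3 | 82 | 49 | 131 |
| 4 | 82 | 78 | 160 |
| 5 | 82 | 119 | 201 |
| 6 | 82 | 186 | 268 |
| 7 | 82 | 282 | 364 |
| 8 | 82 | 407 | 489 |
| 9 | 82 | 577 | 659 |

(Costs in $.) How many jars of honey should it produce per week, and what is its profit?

Profit at each row (π = 2q − TC): q=0: -82; q=1: -96; q=2: -106; q=3: -125; q=4: -152; q=5: -191; q=6: -256; q=7: -350; q=8: -473; q=9: -641.
Profit is highest at q = 0. Equivalently, the lowest AVC in the table is 28/2 ≈ $14 at q = 2, and P = $2 falls below it — price never covers variable cost, so the firm shuts down and loses only its fixed cost.

q = 0 (shut down); profit = -$82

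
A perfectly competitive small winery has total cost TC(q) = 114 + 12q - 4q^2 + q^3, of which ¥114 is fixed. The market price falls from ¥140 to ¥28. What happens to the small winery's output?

Output falls from 8 to 4

MC = 12 - 8q + 3q^2; the shutdown threshold is min AVC = ¥8 (at q = 2).
With P = ¥140 above the shutdown price, P = MC gives q = 8.
At P = ¥28 ≥ min AVC, set P = MC: q = 4. The firm stays open but cuts output.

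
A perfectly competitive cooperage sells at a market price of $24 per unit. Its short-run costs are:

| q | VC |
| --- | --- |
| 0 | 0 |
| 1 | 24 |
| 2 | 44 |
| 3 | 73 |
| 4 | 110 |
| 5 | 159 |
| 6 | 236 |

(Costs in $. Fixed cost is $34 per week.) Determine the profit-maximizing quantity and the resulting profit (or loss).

Tabulate TR − TC: q=0: -34; q=1: -34; q=2: -30; q=3: -35; q=4: -48; q=5: -73; q=6: -126.
Profit is maximized at q = 2. AVC there is 44/2 = $22 ≤ P, so producing beats shutting down (which would give -$34).

q = 2; profit = -$30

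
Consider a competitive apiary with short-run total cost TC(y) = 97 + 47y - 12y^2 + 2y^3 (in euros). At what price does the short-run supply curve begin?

€29 per unit

The shutdown price is the minimum of AVC. VC = 47y - 12y^2 + 2y^3, so AVC = 47 - 12y + 2y^2.
At the minimum of AVC, MC = AVC. MC = 47 - 24y + 6y^2; setting MC = AVC gives 4y^2 - 12y = 0, so y = 3. min AVC = 29.
So the shutdown price is €29.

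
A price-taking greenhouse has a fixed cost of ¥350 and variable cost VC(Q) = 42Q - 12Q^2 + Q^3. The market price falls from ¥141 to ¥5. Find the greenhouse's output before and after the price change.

Output falls from 11 to 0 (the firm shuts down)

MC = 42 - 24Q + 3Q^2; the shutdown threshold is min AVC = ¥6 (at Q = 6).
With P = ¥141 above the shutdown price, P = MC gives Q = 11.
At P = ¥5 < min AVC = ¥6, price no longer covers variable cost at any output, so the firm shuts down: Q = 0.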